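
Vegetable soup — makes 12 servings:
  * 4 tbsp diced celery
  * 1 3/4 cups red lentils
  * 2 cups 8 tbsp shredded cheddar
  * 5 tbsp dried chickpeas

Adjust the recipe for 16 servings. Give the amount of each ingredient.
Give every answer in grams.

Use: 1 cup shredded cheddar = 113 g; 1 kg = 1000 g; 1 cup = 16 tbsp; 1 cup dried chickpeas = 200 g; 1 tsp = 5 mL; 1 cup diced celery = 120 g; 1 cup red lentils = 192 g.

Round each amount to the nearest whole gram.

Scaling factor: 16/12 = 4/3.
diced celery: 4 tbsp × 4/3 ÷ 16 tbsp/cup × 120 g/cup = 40 g
red lentils: 1.75 cup × 4/3 × 192 g/cup = 448 g
shredded cheddar: (2 cup + 8 tbsp = 2.5 cup) × 4/3 × 113 g/cup ≈ 377 g
dried chickpeas: 5 tbsp × 4/3 ÷ 16 tbsp/cup × 200 g/cup ≈ 83 g

diced celery: 40 g; red lentils: 448 g; shredded cheddar: 377 g; dried chickpeas: 83 g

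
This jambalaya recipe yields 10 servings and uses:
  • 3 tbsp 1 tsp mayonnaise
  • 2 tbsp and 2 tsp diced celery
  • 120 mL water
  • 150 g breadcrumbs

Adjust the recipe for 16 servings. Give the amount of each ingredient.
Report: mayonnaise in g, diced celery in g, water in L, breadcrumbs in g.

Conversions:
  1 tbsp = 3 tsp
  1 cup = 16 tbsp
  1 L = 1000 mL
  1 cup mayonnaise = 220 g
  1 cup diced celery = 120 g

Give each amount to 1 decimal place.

mayonnaise: 73.3 g; diced celery: 32.0 g; water: 0.2 L; breadcrumbs: 240.0 g

Scaling factor: 16/10 = 8/5 = 1.6.
mayonnaise: (3 tbsp + 1 tsp = 10/3 tbsp) × 8/5 ÷ 16 tbsp/cup × 220 g/cup ≈ 73.3 g
diced celery: (2 tbsp + 2 tsp = 8/3 tbsp) × 8/5 ÷ 16 tbsp/cup × 120 g/cup = 32.0 g
water: 120 mL × 8/5 ÷ 1000 mL/L ≈ 0.2 L
breadcrumbs: 150 g × 8/5 = 240.0 g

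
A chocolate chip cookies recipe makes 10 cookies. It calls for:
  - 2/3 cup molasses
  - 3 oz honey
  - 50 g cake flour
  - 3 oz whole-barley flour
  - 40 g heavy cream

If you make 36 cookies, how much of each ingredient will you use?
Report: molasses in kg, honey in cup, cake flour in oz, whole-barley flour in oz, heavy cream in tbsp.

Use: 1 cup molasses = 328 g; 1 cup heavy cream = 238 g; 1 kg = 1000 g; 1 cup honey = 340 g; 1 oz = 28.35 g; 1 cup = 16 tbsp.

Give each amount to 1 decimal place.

molasses: 0.8 kg; honey: 0.9 cup; cake flour: 6.3 oz; whole-barley flour: 10.8 oz; heavy cream: 9.7 tbsp

Scaling factor: 36/10 = 18/5 = 3.6.
molasses: 2/3 cup × 18/5 × 328 g/cup ÷ 1000 g/kg ≈ 0.8 kg
honey: 3 oz × 18/5 × 28.35 g/oz ÷ 340 g/cup ≈ 0.9 cup
cake flour: 50 g × 18/5 ÷ 28.35 g/oz ≈ 6.3 oz
whole-barley flour: 3 oz × 18/5 = 10.8 oz
heavy cream: 40 g × 18/5 ÷ 238 g/cup × 16 tbsp/cup ≈ 9.7 tbsp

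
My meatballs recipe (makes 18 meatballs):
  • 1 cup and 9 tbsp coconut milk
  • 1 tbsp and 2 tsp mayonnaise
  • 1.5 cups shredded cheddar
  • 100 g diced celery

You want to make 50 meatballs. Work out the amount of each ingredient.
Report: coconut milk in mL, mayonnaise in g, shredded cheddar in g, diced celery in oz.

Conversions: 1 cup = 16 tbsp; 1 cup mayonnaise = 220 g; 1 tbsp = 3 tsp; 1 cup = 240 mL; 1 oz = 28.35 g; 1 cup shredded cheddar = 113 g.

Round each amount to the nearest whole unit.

Scaling factor: 50/18 = 25/9.
coconut milk: (1 cup + 9 tbsp = 1.5625 cup) × 25/9 × 240 mL/cup ≈ 1042 mL
mayonnaise: (1 tbsp + 2 tsp = 5/3 tbsp) × 25/9 ÷ 16 tbsp/cup × 220 g/cup ≈ 64 g
shredded cheddar: 1.5 cup × 25/9 × 113 g/cup ≈ 471 g
diced celery: 100 g × 25/9 ÷ 28.35 g/oz ≈ 10 oz

coconut milk: 1042 mL; mayonnaise: 64 g; shredded cheddar: 471 g; diced celery: 10 oz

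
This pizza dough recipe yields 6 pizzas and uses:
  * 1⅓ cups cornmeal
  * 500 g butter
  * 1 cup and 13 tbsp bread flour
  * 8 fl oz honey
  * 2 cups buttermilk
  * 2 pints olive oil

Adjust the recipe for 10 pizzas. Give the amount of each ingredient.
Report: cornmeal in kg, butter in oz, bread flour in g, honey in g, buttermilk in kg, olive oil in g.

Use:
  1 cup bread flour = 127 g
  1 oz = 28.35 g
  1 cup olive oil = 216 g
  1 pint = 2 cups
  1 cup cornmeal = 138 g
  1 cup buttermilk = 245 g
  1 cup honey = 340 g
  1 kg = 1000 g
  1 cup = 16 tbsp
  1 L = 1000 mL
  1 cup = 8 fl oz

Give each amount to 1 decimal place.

cornmeal: 0.3 kg; butter: 29.4 oz; bread flour: 383.6 g; honey: 566.7 g; buttermilk: 0.8 kg; olive oil: 1440.0 g

Scaling factor: 10/6 = 5/3.
cornmeal: 4/3 cup × 5/3 × 138 g/cup ÷ 1000 g/kg ≈ 0.3 kg
butter: 500 g × 5/3 ÷ 28.35 g/oz ≈ 29.4 oz
bread flour: (1 cup + 13 tbsp = 1.8125 cup) × 5/3 × 127 g/cup ≈ 383.6 g
honey: 8 fl oz × 5/3 ÷ 8 fl oz/cup × 340 g/cup ≈ 566.7 g
buttermilk: 2 cup × 5/3 × 245 g/cup ÷ 1000 g/kg ≈ 0.8 kg
olive oil: 2 pint × 5/3 × 2 cup/pint × 216 g/cup = 1440.0 g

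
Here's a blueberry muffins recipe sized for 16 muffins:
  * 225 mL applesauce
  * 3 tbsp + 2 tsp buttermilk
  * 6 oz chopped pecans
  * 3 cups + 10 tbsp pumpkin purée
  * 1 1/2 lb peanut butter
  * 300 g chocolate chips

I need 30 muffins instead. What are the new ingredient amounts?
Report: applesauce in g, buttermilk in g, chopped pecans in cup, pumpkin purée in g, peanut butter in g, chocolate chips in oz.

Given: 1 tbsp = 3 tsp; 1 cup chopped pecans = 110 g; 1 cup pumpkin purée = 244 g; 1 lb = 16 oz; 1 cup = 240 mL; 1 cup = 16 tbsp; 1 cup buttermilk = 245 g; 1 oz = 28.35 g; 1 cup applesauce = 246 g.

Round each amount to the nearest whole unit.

Scaling factor: 30/16 = 15/8 = 1.875.
applesauce: 225 mL × 15/8 ÷ 240 mL/cup × 246 g/cup ≈ 432 g
buttermilk: (3 tbsp + 2 tsp = 11/3 tbsp) × 15/8 ÷ 16 tbsp/cup × 245 g/cup ≈ 105 g
chopped pecans: 6 oz × 15/8 × 28.35 g/oz ÷ 110 g/cup ≈ 3 cup
pumpkin purée: (3 cup + 10 tbsp = 3.625 cup) × 15/8 × 244 g/cup ≈ 1658 g
peanut butter: 1.5 lb × 15/8 × 16 oz/lb × 28.35 g/oz ≈ 1276 g
chocolate chips: 300 g × 15/8 ÷ 28.35 g/oz ≈ 20 oz

applesauce: 432 g; buttermilk: 105 g; chopped pecans: 3 cup; pumpkin purée: 1658 g; peanut butter: 1276 g; chocolate chips: 20 oz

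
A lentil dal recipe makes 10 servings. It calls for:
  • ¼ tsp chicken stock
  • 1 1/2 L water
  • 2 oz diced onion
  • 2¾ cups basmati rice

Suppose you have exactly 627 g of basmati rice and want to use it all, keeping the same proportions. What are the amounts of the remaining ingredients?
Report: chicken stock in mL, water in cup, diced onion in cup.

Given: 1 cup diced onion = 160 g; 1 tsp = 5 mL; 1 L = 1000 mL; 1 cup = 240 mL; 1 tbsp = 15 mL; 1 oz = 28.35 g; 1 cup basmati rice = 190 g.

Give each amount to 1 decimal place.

The original recipe has 522.5 g of basmati rice, so the scaling factor is 627 ÷ 522.5 = 6/5 = 1.2.
chicken stock: 0.25 tsp × 6/5 × 5 mL/tsp = 1.5 mL
water: 1.5 L × 6/5 × 1000 mL/L ÷ 240 mL/cup = 7.5 cup
diced onion: 2 oz × 6/5 × 28.35 g/oz ÷ 160 g/cup ≈ 0.4 cup

chicken stock: 1.5 mL; water: 7.5 cup; diced onion: 0.4 cup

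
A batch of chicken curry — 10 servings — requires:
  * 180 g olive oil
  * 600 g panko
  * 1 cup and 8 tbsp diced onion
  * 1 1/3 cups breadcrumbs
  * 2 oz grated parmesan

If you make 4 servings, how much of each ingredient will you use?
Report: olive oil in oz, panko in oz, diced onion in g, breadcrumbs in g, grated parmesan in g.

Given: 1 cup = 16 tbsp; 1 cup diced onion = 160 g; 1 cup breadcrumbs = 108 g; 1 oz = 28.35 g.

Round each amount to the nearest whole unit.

olive oil: 3 oz; panko: 8 oz; diced onion: 96 g; breadcrumbs: 58 g; grated parmesan: 23 g

Scaling factor: 4/10 = 2/5 = 0.4.
olive oil: 180 g × 2/5 ÷ 28.35 g/oz ≈ 3 oz
panko: 600 g × 2/5 ÷ 28.35 g/oz ≈ 8 oz
diced onion: (1 cup + 8 tbsp = 1.5 cup) × 2/5 × 160 g/cup = 96 g
breadcrumbs: 4/3 cup × 2/5 × 108 g/cup ≈ 58 g
grated parmesan: 2 oz × 2/5 × 28.35 g/oz ≈ 23 g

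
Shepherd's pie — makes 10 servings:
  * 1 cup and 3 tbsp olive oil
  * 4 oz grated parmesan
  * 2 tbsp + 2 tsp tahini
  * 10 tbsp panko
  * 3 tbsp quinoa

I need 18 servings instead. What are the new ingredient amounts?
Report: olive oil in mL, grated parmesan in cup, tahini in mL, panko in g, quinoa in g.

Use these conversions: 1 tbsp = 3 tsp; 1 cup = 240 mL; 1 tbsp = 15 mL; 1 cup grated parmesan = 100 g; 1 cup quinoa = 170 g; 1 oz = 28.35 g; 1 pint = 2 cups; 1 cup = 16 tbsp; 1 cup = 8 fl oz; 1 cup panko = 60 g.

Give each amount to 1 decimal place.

olive oil: 513.0 mL; grated parmesan: 2.0 cup; tahini: 72.0 mL; panko: 67.5 g; quinoa: 57.4 g

Scaling factor: 18/10 = 9/5 = 1.8.
olive oil: (1 cup + 3 tbsp = 1.1875 cup) × 9/5 × 240 mL/cup = 513.0 mL
grated parmesan: 4 oz × 9/5 × 28.35 g/oz ÷ 100 g/cup ≈ 2.0 cup
tahini: (2 tbsp + 2 tsp = 8/3 tbsp) × 9/5 × 15 mL/tbsp = 72.0 mL
panko: 10 tbsp × 9/5 ÷ 16 tbsp/cup × 60 g/cup = 67.5 g
quinoa: 3 tbsp × 9/5 ÷ 16 tbsp/cup × 170 g/cup ≈ 57.4 g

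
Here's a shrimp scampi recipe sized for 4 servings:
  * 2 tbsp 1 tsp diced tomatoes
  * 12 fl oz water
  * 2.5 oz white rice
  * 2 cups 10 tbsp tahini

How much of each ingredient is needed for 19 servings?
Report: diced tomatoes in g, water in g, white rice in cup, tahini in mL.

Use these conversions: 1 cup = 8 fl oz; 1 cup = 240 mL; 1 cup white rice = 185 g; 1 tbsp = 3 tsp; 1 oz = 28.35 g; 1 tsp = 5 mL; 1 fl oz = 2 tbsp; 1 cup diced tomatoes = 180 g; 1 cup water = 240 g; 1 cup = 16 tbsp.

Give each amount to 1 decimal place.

diced tomatoes: 124.7 g; water: 1710.0 g; white rice: 1.8 cup; tahini: 2992.5 mL

Scaling factor: 19/4 = 4.75.
diced tomatoes: (2 tbsp + 1 tsp = 7/3 tbsp) × 19/4 ÷ 16 tbsp/cup × 180 g/cup ≈ 124.7 g
water: 12 fl oz × 19/4 ÷ 8 fl oz/cup × 240 g/cup = 1710.0 g
white rice: 2.5 oz × 19/4 × 28.35 g/oz ÷ 185 g/cup ≈ 1.8 cup
tahini: (2 cup + 10 tbsp = 2.625 cup) × 19/4 × 240 mL/cup = 2992.5 mL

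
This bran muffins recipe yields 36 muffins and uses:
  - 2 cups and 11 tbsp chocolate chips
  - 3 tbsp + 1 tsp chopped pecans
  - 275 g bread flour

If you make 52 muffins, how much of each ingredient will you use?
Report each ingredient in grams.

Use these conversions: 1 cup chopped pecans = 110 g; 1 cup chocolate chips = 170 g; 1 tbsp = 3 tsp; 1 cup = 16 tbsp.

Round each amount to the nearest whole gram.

Scaling factor: 52/36 = 13/9.
chocolate chips: (2 cup + 11 tbsp = 2.6875 cup) × 13/9 × 170 g/cup ≈ 660 g
chopped pecans: (3 tbsp + 1 tsp = 10/3 tbsp) × 13/9 ÷ 16 tbsp/cup × 110 g/cup ≈ 33 g
bread flour: 275 g × 13/9 ≈ 397 g

chocolate chips: 660 g; chopped pecans: 33 g; bread flour: 397 g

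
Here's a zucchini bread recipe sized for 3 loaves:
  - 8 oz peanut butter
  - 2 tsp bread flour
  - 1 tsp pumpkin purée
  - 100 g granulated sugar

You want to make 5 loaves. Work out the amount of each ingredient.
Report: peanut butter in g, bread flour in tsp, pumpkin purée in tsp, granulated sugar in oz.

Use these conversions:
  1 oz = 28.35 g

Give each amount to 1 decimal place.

Scaling factor: 5/3.
peanut butter: 8 oz × 5/3 × 28.35 g/oz = 378.0 g
bread flour: 2 tsp × 5/3 ≈ 3.3 tsp
pumpkin purée: 1 tsp × 5/3 ≈ 1.7 tsp
granulated sugar: 100 g × 5/3 ÷ 28.35 g/oz ≈ 5.9 oz

peanut butter: 378.0 g; bread flour: 3.3 tsp; pumpkin purée: 1.7 tsp; granulated sugar: 5.9 oz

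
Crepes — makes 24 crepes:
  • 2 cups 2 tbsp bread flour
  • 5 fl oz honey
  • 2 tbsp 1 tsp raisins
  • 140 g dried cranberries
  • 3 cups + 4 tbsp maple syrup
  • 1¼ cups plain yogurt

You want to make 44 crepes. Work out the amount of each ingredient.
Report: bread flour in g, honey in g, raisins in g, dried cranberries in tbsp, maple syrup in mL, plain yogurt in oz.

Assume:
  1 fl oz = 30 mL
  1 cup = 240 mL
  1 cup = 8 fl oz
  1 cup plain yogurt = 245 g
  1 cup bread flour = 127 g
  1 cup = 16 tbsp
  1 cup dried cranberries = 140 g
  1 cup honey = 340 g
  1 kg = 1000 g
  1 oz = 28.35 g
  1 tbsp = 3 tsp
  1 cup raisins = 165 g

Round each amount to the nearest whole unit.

Scaling factor: 44/24 = 11/6.
bread flour: (2 cup + 2 tbsp = 2.125 cup) × 11/6 × 127 g/cup ≈ 495 g
honey: 5 fl oz × 11/6 ÷ 8 fl oz/cup × 340 g/cup ≈ 390 g
raisins: (2 tbsp + 1 tsp = 7/3 tbsp) × 11/6 ÷ 16 tbsp/cup × 165 g/cup ≈ 44 g
dried cranberries: 140 g × 11/6 ÷ 140 g/cup × 16 tbsp/cup ≈ 29 tbsp
maple syrup: (3 cup + 4 tbsp = 3.25 cup) × 11/6 × 240 mL/cup = 1430 mL
plain yogurt: 1.25 cup × 11/6 × 245 g/cup ÷ 28.35 g/oz ≈ 20 oz

bread flour: 495 g; honey: 390 g; raisins: 44 g; dried cranberries: 29 tbsp; maple syrup: 1430 mL; plain yogurt: 20 oz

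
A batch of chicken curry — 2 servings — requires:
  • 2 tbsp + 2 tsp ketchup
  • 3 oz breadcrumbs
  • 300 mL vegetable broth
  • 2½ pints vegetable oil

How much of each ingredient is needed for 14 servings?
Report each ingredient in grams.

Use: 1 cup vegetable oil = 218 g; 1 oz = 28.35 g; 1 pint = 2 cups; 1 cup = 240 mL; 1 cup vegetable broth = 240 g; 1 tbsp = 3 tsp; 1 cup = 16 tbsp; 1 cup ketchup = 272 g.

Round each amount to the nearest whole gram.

ketchup: 317 g; breadcrumbs: 595 g; vegetable broth: 2100 g; vegetable oil: 7630 g

Scaling factor: 14/2 = 7.
ketchup: (2 tbsp + 2 tsp = 8/3 tbsp) × 7 ÷ 16 tbsp/cup × 272 g/cup ≈ 317 g
breadcrumbs: 3 oz × 7 × 28.35 g/oz ≈ 595 g
vegetable broth: 300 mL × 7 ÷ 240 mL/cup × 240 g/cup = 2100 g
vegetable oil: 2.5 pint × 7 × 2 cup/pint × 218 g/cup = 7630 g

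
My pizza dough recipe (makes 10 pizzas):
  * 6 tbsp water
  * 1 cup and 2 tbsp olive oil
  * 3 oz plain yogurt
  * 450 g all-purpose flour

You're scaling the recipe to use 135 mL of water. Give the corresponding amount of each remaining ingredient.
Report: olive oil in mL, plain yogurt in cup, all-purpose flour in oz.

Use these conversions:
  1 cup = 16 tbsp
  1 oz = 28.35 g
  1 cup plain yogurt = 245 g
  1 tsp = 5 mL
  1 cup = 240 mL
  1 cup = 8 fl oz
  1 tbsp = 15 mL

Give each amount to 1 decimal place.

The original recipe has 90 mL of water, so the scaling factor is 135 ÷ 90 = 3/2 = 1.5.
olive oil: (1 cup + 2 tbsp = 1.125 cup) × 3/2 × 240 mL/cup = 405.0 mL
plain yogurt: 3 oz × 3/2 × 28.35 g/oz ÷ 245 g/cup ≈ 0.5 cup
all-purpose flour: 450 g × 3/2 ÷ 28.35 g/oz ≈ 23.8 oz

olive oil: 405.0 mL; plain yogurt: 0.5 cup; all-purpose flour: 23.8 oz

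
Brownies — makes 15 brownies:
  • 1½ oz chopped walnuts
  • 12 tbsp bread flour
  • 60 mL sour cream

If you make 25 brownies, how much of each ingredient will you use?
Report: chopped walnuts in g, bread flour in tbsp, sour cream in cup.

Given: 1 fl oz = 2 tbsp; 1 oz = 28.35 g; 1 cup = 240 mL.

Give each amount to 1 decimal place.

chopped walnuts: 70.9 g; bread flour: 20.0 tbsp; sour cream: 0.4 cup

Scaling factor: 25/15 = 5/3.
chopped walnuts: 1.5 oz × 5/3 × 28.35 g/oz ≈ 70.9 g
bread flour: 12 tbsp × 5/3 = 20.0 tbsp
sour cream: 60 mL × 5/3 ÷ 240 mL/cup ≈ 0.4 cup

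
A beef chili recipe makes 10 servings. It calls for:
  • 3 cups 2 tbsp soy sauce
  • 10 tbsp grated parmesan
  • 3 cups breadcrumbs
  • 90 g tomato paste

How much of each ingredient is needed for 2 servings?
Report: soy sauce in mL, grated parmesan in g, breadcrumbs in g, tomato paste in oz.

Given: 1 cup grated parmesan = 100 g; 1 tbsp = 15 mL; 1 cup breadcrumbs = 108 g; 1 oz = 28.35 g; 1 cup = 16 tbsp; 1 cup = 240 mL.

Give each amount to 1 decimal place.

Scaling factor: 2/10 = 1/5 = 0.2.
soy sauce: (3 cup + 2 tbsp = 3.125 cup) × 1/5 × 240 mL/cup = 150.0 mL
grated parmesan: 10 tbsp × 1/5 ÷ 16 tbsp/cup × 100 g/cup = 12.5 g
breadcrumbs: 3 cup × 1/5 × 108 g/cup = 64.8 g
tomato paste: 90 g × 1/5 ÷ 28.35 g/oz ≈ 0.6 oz

soy sauce: 150.0 mL; grated parmesan: 12.5 g; breadcrumbs: 64.8 g; tomato paste: 0.6 oz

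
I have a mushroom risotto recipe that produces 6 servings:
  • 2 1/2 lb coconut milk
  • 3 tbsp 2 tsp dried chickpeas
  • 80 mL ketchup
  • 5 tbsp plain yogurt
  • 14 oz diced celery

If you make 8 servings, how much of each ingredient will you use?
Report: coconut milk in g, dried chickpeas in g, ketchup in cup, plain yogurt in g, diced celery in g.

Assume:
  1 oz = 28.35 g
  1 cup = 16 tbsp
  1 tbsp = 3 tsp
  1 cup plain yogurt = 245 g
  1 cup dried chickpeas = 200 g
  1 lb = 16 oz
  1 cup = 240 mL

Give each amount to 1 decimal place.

Scaling factor: 8/6 = 4/3.
coconut milk: 2.5 lb × 4/3 × 16 oz/lb × 28.35 g/oz = 1512.0 g
dried chickpeas: (3 tbsp + 2 tsp = 11/3 tbsp) × 4/3 ÷ 16 tbsp/cup × 200 g/cup ≈ 61.1 g
ketchup: 80 mL × 4/3 ÷ 240 mL/cup ≈ 0.4 cup
plain yogurt: 5 tbsp × 4/3 ÷ 16 tbsp/cup × 245 g/cup ≈ 102.1 g
diced celery: 14 oz × 4/3 × 28.35 g/oz = 529.2 g

coconut milk: 1512.0 g; dried chickpeas: 61.1 g; ketchup: 0.4 cup; plain yogurt: 102.1 g; diced celery: 529.2 g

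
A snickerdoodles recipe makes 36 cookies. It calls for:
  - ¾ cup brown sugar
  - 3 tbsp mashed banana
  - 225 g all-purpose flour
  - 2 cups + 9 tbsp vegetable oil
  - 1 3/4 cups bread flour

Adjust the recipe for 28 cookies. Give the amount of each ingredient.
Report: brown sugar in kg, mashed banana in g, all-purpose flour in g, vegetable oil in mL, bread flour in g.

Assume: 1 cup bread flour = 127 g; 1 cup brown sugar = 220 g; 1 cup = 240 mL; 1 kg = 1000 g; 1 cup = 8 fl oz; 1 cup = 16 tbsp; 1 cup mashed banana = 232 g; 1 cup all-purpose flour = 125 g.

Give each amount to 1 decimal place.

Scaling factor: 28/36 = 7/9.
brown sugar: 0.75 cup × 7/9 × 220 g/cup ÷ 1000 g/kg ≈ 0.1 kg
mashed banana: 3 tbsp × 7/9 ÷ 16 tbsp/cup × 232 g/cup ≈ 33.8 g
all-purpose flour: 225 g × 7/9 = 175.0 g
vegetable oil: (2 cup + 9 tbsp = 2.5625 cup) × 7/9 × 240 mL/cup ≈ 478.3 mL
bread flour: 1.75 cup × 7/9 × 127 g/cup ≈ 172.9 g

brown sugar: 0.1 kg; mashed banana: 33.8 g; all-purpose flour: 175.0 g; vegetable oil: 478.3 mL; bread flour: 172.9 g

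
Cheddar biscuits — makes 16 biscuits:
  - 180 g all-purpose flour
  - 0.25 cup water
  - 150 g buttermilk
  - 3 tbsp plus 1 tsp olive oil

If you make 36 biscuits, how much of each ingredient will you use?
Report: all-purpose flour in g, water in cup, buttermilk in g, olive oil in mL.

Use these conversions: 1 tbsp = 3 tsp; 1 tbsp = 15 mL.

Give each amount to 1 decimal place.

Scaling factor: 36/16 = 9/4 = 2.25.
all-purpose flour: 180 g × 9/4 = 405.0 g
water: 0.25 cup × 9/4 ≈ 0.6 cup
buttermilk: 150 g × 9/4 = 337.5 g
olive oil: (3 tbsp + 1 tsp = 10/3 tbsp) × 9/4 × 15 mL/tbsp = 112.5 mL

all-purpose flour: 405.0 g; water: 0.6 cup; buttermilk: 337.5 g; olive oil: 112.5 mL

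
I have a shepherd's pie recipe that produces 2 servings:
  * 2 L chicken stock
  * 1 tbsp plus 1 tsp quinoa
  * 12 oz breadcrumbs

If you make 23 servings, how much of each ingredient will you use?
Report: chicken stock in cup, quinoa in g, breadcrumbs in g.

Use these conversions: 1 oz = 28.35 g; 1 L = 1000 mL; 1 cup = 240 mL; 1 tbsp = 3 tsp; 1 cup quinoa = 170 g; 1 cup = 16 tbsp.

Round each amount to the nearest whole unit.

chicken stock: 96 cup; quinoa: 163 g; breadcrumbs: 3912 g

Scaling factor: 23/2 = 11.5.
chicken stock: 2 L × 23/2 × 1000 mL/L ÷ 240 mL/cup ≈ 96 cup
quinoa: (1 tbsp + 1 tsp = 4/3 tbsp) × 23/2 ÷ 16 tbsp/cup × 170 g/cup ≈ 163 g
breadcrumbs: 12 oz × 23/2 × 28.35 g/oz ≈ 3912 g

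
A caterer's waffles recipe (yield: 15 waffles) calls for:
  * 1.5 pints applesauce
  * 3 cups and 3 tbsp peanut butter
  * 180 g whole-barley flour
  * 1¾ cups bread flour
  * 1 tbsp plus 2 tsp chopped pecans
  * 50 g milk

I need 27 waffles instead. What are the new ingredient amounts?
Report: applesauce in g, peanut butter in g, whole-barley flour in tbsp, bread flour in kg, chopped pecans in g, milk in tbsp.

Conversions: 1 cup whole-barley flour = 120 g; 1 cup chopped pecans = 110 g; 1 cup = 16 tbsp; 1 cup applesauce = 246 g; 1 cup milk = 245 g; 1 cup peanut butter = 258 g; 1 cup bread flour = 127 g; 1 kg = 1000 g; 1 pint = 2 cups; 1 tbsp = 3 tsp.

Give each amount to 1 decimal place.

applesauce: 1328.4 g; peanut butter: 1480.3 g; whole-barley flour: 43.2 tbsp; bread flour: 0.4 kg; chopped pecans: 20.6 g; milk: 5.9 tbsp

Scaling factor: 27/15 = 9/5 = 1.8.
applesauce: 1.5 pint × 9/5 × 2 cup/pint × 246 g/cup = 1328.4 g
peanut butter: (3 cup + 3 tbsp = 3.1875 cup) × 9/5 × 258 g/cup ≈ 1480.3 g
whole-barley flour: 180 g × 9/5 ÷ 120 g/cup × 16 tbsp/cup = 43.2 tbsp
bread flour: 1.75 cup × 9/5 × 127 g/cup ÷ 1000 g/kg ≈ 0.4 kg
chopped pecans: (1 tbsp + 2 tsp = 5/3 tbsp) × 9/5 ÷ 16 tbsp/cup × 110 g/cup ≈ 20.6 g
milk: 50 g × 9/5 ÷ 245 g/cup × 16 tbsp/cup ≈ 5.9 tbsp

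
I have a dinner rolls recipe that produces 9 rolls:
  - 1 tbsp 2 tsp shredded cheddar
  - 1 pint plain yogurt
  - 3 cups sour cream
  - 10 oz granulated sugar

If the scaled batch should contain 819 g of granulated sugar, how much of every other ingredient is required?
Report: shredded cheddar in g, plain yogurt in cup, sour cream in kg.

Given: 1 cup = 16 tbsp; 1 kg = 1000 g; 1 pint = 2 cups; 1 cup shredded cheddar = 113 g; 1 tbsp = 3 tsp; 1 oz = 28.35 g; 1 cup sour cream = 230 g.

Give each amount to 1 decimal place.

shredded cheddar: 34.0 g; plain yogurt: 5.8 cup; sour cream: 2.0 kg

The original recipe has 283.5 g of granulated sugar, so the scaling factor is 819 ÷ 283.5 = 26/9.
shredded cheddar: (1 tbsp + 2 tsp = 5/3 tbsp) × 26/9 ÷ 16 tbsp/cup × 113 g/cup ≈ 34.0 g
plain yogurt: 1 pint × 26/9 × 2 cup/pint ≈ 5.8 cup
sour cream: 3 cup × 26/9 × 230 g/cup ÷ 1000 g/kg ≈ 2.0 kg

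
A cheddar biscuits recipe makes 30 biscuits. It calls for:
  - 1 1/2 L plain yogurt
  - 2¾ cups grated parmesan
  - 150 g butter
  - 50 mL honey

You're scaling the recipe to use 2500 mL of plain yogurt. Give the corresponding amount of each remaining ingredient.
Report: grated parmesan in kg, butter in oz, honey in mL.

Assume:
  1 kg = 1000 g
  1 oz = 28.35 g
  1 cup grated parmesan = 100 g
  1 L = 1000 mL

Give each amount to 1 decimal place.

grated parmesan: 0.5 kg; butter: 8.8 oz; honey: 83.3 mL

The original recipe has 1500 mL of plain yogurt, so the scaling factor is 2500 ÷ 1500 = 5/3.
grated parmesan: 2.75 cup × 5/3 × 100 g/cup ÷ 1000 g/kg ≈ 0.5 kg
butter: 150 g × 5/3 ÷ 28.35 g/oz ≈ 8.8 oz
honey: 50 mL × 5/3 ≈ 83.3 mL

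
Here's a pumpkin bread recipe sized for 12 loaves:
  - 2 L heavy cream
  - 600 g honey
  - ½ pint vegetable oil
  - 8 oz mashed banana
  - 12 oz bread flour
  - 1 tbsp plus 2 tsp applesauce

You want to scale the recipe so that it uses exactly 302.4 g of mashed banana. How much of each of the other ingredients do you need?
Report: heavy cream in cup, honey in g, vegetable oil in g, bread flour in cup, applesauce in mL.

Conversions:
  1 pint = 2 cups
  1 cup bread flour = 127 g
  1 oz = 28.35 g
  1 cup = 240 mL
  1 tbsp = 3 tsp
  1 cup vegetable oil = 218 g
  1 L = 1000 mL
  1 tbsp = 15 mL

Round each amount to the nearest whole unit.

heavy cream: 11 cup; honey: 800 g; vegetable oil: 291 g; bread flour: 4 cup; applesauce: 33 mL

The original recipe has 226.8 g of mashed banana, so the scaling factor is 302.4 ÷ 226.8 = 4/3.
heavy cream: 2 L × 4/3 × 1000 mL/L ÷ 240 mL/cup ≈ 11 cup
honey: 600 g × 4/3 = 800 g
vegetable oil: 0.5 pint × 4/3 × 2 cup/pint × 218 g/cup ≈ 291 g
bread flour: 12 oz × 4/3 × 28.35 g/oz ÷ 127 g/cup ≈ 4 cup
applesauce: (1 tbsp + 2 tsp = 5/3 tbsp) × 4/3 × 15 mL/tbsp ≈ 33 mL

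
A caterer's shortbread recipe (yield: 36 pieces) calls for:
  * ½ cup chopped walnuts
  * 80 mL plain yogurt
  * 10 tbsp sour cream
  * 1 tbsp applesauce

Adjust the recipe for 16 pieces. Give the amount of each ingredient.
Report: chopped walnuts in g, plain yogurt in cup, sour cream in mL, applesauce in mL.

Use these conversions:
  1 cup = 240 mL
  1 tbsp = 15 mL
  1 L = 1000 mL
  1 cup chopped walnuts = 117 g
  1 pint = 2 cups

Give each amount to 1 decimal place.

Scaling factor: 16/36 = 4/9.
chopped walnuts: 0.5 cup × 4/9 × 117 g/cup = 26.0 g
plain yogurt: 80 mL × 4/9 ÷ 240 mL/cup ≈ 0.1 cup
sour cream: 10 tbsp × 4/9 × 15 mL/tbsp ≈ 66.7 mL
applesauce: 1 tbsp × 4/9 × 15 mL/tbsp ≈ 6.7 mL

chopped walnuts: 26.0 g; plain yogurt: 0.1 cup; sour cream: 66.7 mL; applesauce: 6.7 mL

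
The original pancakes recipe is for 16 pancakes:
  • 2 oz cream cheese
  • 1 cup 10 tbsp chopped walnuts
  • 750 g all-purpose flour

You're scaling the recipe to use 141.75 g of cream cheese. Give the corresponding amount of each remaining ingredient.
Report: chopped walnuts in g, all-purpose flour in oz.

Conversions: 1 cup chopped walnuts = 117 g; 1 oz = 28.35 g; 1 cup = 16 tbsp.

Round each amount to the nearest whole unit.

The original recipe has 56.7 g of cream cheese, so the scaling factor is 141.75 ÷ 56.7 = 5/2 = 2.5.
chopped walnuts: (1 cup + 10 tbsp = 1.625 cup) × 5/2 × 117 g/cup ≈ 475 g
all-purpose flour: 750 g × 5/2 ÷ 28.35 g/oz ≈ 66 oz

chopped walnuts: 475 g; all-purpose flour: 66 oz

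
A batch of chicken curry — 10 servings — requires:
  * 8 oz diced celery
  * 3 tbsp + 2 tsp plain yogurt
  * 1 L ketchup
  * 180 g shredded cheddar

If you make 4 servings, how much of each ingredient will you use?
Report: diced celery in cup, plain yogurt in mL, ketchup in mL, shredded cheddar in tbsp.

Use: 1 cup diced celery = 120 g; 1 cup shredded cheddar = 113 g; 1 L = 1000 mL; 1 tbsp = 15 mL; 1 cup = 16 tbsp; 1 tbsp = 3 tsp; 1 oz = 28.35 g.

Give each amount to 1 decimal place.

diced celery: 0.8 cup; plain yogurt: 22.0 mL; ketchup: 400.0 mL; shredded cheddar: 10.2 tbsp

Scaling factor: 4/10 = 2/5 = 0.4.
diced celery: 8 oz × 2/5 × 28.35 g/oz ÷ 120 g/cup ≈ 0.8 cup
plain yogurt: (3 tbsp + 2 tsp = 11/3 tbsp) × 2/5 × 15 mL/tbsp = 22.0 mL
ketchup: 1 L × 2/5 × 1000 mL/L = 400.0 mL
shredded cheddar: 180 g × 2/5 ÷ 113 g/cup × 16 tbsp/cup ≈ 10.2 tbsp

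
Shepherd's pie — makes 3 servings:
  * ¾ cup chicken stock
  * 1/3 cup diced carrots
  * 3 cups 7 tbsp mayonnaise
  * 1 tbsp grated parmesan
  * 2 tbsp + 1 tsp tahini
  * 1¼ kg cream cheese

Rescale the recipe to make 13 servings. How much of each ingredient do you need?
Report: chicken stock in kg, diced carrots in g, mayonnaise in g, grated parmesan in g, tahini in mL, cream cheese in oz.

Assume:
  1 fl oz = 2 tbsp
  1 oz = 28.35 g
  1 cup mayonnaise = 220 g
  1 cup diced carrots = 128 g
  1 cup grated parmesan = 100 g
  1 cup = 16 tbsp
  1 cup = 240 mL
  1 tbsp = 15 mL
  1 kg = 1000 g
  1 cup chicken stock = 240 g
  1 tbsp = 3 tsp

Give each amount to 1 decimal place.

chicken stock: 0.8 kg; diced carrots: 184.9 g; mayonnaise: 3277.1 g; grated parmesan: 27.1 g; tahini: 151.7 mL; cream cheese: 191.1 oz

Scaling factor: 13/3.
chicken stock: 0.75 cup × 13/3 × 240 g/cup ÷ 1000 g/kg ≈ 0.8 kg
diced carrots: 1/3 cup × 13/3 × 128 g/cup ≈ 184.9 g
mayonnaise: (3 cup + 7 tbsp = 3.4375 cup) × 13/3 × 220 g/cup ≈ 3277.1 g
grated parmesan: 1 tbsp × 13/3 ÷ 16 tbsp/cup × 100 g/cup ≈ 27.1 g
tahini: (2 tbsp + 1 tsp = 7/3 tbsp) × 13/3 × 15 mL/tbsp ≈ 151.7 mL
cream cheese: 1.25 kg × 13/3 × 1000 g/kg ÷ 28.35 g/oz ≈ 191.1 oz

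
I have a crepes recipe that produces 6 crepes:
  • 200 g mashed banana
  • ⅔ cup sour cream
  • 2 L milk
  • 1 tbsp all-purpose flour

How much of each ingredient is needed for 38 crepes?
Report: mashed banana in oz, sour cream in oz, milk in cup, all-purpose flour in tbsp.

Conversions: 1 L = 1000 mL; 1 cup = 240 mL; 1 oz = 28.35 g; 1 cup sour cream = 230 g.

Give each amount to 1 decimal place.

Scaling factor: 38/6 = 19/3.
mashed banana: 200 g × 19/3 ÷ 28.35 g/oz ≈ 44.7 oz
sour cream: 2/3 cup × 19/3 × 230 g/cup ÷ 28.35 g/oz ≈ 34.3 oz
milk: 2 L × 19/3 × 1000 mL/L ÷ 240 mL/cup ≈ 52.8 cup
all-purpose flour: 1 tbsp × 19/3 ≈ 6.3 tbsp

mashed banana: 44.7 oz; sour cream: 34.3 oz; milk: 52.8 cup; all-purpose flour: 6.3 tbsp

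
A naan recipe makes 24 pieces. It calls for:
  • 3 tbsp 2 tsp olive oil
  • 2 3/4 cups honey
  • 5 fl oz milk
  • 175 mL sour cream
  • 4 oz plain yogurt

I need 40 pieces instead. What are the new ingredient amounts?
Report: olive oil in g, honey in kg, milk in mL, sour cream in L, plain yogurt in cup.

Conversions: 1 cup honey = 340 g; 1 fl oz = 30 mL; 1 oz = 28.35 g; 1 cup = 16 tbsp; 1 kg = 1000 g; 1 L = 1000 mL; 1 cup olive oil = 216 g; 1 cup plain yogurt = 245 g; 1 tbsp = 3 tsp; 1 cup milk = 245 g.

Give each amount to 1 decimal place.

olive oil: 82.5 g; honey: 1.6 kg; milk: 250.0 mL; sour cream: 0.3 L; plain yogurt: 0.8 cup

Scaling factor: 40/24 = 5/3.
olive oil: (3 tbsp + 2 tsp = 11/3 tbsp) × 5/3 ÷ 16 tbsp/cup × 216 g/cup = 82.5 g
honey: 2.75 cup × 5/3 × 340 g/cup ÷ 1000 g/kg ≈ 1.6 kg
milk: 5 fl oz × 5/3 × 30 mL/fl oz = 250.0 mL
sour cream: 175 mL × 5/3 ÷ 1000 mL/L ≈ 0.3 L
plain yogurt: 4 oz × 5/3 × 28.35 g/oz ÷ 245 g/cup ≈ 0.8 cup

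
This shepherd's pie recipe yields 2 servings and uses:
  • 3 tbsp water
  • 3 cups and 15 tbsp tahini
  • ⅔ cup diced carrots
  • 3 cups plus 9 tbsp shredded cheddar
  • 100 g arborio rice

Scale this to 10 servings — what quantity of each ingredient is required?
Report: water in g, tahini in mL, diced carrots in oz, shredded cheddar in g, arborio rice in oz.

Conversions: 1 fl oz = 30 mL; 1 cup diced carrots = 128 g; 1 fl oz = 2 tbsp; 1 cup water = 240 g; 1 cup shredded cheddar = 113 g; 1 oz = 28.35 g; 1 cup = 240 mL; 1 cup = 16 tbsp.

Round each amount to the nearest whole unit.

water: 225 g; tahini: 4725 mL; diced carrots: 15 oz; shredded cheddar: 2013 g; arborio rice: 18 oz

Scaling factor: 10/2 = 5.
water: 3 tbsp × 5 ÷ 16 tbsp/cup × 240 g/cup = 225 g
tahini: (3 cup + 15 tbsp = 3.9375 cup) × 5 × 240 mL/cup = 4725 mL
diced carrots: 2/3 cup × 5 × 128 g/cup ÷ 28.35 g/oz ≈ 15 oz
shredded cheddar: (3 cup + 9 tbsp = 3.5625 cup) × 5 × 113 g/cup ≈ 2013 g
arborio rice: 100 g × 5 ÷ 28.35 g/oz ≈ 18 oz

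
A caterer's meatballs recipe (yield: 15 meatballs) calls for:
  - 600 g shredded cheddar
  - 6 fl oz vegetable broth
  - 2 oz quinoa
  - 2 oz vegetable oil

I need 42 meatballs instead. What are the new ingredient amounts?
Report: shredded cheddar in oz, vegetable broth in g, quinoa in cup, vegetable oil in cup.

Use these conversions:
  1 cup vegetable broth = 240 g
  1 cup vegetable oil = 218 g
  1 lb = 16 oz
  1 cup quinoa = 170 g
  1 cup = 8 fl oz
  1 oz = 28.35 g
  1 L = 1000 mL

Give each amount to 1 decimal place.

Scaling factor: 42/15 = 14/5 = 2.8.
shredded cheddar: 600 g × 14/5 ÷ 28.35 g/oz ≈ 59.3 oz
vegetable broth: 6 fl oz × 14/5 ÷ 8 fl oz/cup × 240 g/cup = 504.0 g
quinoa: 2 oz × 14/5 × 28.35 g/oz ÷ 170 g/cup ≈ 0.9 cup
vegetable oil: 2 oz × 14/5 × 28.35 g/oz ÷ 218 g/cup ≈ 0.7 cup

shredded cheddar: 59.3 oz; vegetable broth: 504.0 g; quinoa: 0.9 cup; vegetable oil: 0.7 cup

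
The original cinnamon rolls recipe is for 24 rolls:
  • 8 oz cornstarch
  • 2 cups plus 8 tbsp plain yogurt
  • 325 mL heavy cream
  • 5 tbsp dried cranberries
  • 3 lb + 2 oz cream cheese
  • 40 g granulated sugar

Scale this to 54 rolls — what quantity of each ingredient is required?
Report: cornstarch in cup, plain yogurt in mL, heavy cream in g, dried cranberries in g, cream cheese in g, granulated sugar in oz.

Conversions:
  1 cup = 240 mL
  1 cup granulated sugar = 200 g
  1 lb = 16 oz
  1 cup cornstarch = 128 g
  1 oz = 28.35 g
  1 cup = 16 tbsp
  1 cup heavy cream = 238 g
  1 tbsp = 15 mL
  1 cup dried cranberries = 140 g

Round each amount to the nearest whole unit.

Scaling factor: 54/24 = 9/4 = 2.25.
cornstarch: 8 oz × 9/4 × 28.35 g/oz ÷ 128 g/cup ≈ 4 cup
plain yogurt: (2 cup + 8 tbsp = 2.5 cup) × 9/4 × 240 mL/cup = 1350 mL
heavy cream: 325 mL × 9/4 ÷ 240 mL/cup × 238 g/cup ≈ 725 g
dried cranberries: 5 tbsp × 9/4 ÷ 16 tbsp/cup × 140 g/cup ≈ 98 g
cream cheese: (3 lb + 2 oz = 3.125 lb) × 9/4 × 16 oz/lb × 28.35 g/oz ≈ 3189 g
granulated sugar: 40 g × 9/4 ÷ 28.35 g/oz ≈ 3 oz

cornstarch: 4 cup; plain yogurt: 1350 mL; heavy cream: 725 g; dried cranberries: 98 g; cream cheese: 3189 g; granulated sugar: 3 oz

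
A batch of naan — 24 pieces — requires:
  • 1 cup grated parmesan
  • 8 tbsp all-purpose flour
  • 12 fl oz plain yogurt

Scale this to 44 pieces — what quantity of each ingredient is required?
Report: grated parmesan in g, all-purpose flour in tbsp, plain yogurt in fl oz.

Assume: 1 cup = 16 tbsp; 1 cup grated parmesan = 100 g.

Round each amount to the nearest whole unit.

grated parmesan: 183 g; all-purpose flour: 15 tbsp; plain yogurt: 22 fl oz

Scaling factor: 44/24 = 11/6.
grated parmesan: 1 cup × 11/6 × 100 g/cup ≈ 183 g
all-purpose flour: 8 tbsp × 11/6 ≈ 15 tbsp
plain yogurt: 12 fl oz × 11/6 = 22 fl oz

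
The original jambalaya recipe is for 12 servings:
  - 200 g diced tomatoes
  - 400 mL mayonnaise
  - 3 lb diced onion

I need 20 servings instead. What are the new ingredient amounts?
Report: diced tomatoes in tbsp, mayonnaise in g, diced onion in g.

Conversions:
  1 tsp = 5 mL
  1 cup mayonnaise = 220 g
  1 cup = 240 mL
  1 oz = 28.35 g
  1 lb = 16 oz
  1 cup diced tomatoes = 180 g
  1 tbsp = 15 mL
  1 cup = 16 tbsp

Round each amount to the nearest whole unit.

diced tomatoes: 30 tbsp; mayonnaise: 611 g; diced onion: 2268 g

Scaling factor: 20/12 = 5/3.
diced tomatoes: 200 g × 5/3 ÷ 180 g/cup × 16 tbsp/cup ≈ 30 tbsp
mayonnaise: 400 mL × 5/3 ÷ 240 mL/cup × 220 g/cup ≈ 611 g
diced onion: 3 lb × 5/3 × 16 oz/lb × 28.35 g/oz = 2268 g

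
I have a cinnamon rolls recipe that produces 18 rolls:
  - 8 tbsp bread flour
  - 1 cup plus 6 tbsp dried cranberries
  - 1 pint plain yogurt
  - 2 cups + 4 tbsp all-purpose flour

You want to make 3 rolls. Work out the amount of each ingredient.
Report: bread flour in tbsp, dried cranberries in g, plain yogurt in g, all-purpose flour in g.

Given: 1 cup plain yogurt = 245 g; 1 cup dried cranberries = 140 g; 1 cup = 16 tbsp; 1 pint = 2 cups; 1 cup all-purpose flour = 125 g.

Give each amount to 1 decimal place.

Scaling factor: 3/18 = 1/6.
bread flour: 8 tbsp × 1/6 ≈ 1.3 tbsp
dried cranberries: (1 cup + 6 tbsp = 1.375 cup) × 1/6 × 140 g/cup ≈ 32.1 g
plain yogurt: 1 pint × 1/6 × 2 cup/pint × 245 g/cup ≈ 81.7 g
all-purpose flour: (2 cup + 4 tbsp = 2.25 cup) × 1/6 × 125 g/cup ≈ 46.9 g

bread flour: 1.3 tbsp; dried cranberries: 32.1 g; plain yogurt: 81.7 g; all-purpose flour: 46.9 g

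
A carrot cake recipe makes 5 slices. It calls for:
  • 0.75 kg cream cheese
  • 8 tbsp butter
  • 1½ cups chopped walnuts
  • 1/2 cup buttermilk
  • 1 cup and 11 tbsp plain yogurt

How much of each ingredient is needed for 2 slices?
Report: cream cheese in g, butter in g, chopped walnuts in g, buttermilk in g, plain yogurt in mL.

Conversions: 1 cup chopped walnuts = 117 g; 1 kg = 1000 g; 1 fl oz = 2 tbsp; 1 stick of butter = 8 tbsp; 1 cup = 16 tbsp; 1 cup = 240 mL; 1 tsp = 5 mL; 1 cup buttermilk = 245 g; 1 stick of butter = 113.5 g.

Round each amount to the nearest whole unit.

Scaling factor: 2/5 = 0.4.
cream cheese: 0.75 kg × 2/5 × 1000 g/kg = 300 g
butter: 8 tbsp × 2/5 ÷ 8 tbsp/stick × 113.5 g/stick ≈ 45 g
chopped walnuts: 1.5 cup × 2/5 × 117 g/cup ≈ 70 g
buttermilk: 0.5 cup × 2/5 × 245 g/cup = 49 g
plain yogurt: (1 cup + 11 tbsp = 1.6875 cup) × 2/5 × 240 mL/cup = 162 mL

cream cheese: 300 g; butter: 45 g; chopped walnuts: 70 g; buttermilk: 49 g; plain yogurt: 162 mL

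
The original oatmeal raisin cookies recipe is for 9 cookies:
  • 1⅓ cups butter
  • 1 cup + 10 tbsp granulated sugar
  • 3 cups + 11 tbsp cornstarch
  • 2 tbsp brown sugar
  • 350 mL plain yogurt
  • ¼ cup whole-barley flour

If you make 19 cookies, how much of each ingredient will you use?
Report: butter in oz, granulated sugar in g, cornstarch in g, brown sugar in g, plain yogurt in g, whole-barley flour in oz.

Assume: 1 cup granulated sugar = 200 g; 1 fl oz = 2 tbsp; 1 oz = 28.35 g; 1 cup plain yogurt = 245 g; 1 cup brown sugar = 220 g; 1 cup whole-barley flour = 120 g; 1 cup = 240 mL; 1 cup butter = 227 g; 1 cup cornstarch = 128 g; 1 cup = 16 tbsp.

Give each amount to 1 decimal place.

butter: 22.5 oz; granulated sugar: 686.1 g; cornstarch: 996.4 g; brown sugar: 58.1 g; plain yogurt: 754.3 g; whole-barley flour: 2.2 oz

Scaling factor: 19/9.
butter: 4/3 cup × 19/9 × 227 g/cup ÷ 28.35 g/oz ≈ 22.5 oz
granulated sugar: (1 cup + 10 tbsp = 1.625 cup) × 19/9 × 200 g/cup ≈ 686.1 g
cornstarch: (3 cup + 11 tbsp = 3.6875 cup) × 19/9 × 128 g/cup ≈ 996.4 g
brown sugar: 2 tbsp × 19/9 ÷ 16 tbsp/cup × 220 g/cup ≈ 58.1 g
plain yogurt: 350 mL × 19/9 ÷ 240 mL/cup × 245 g/cup ≈ 754.3 g
whole-barley flour: 0.25 cup × 19/9 × 120 g/cup ÷ 28.35 g/oz ≈ 2.2 oz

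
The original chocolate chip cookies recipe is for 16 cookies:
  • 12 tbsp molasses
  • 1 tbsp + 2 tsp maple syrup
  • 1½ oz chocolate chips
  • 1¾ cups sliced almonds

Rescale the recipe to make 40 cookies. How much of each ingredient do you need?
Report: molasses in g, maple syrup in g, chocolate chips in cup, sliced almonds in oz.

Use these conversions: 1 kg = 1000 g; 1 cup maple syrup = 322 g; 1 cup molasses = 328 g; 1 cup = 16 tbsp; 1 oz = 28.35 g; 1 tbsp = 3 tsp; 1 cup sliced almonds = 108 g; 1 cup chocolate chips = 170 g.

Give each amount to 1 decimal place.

molasses: 615.0 g; maple syrup: 83.9 g; chocolate chips: 0.6 cup; sliced almonds: 16.7 oz

Scaling factor: 40/16 = 5/2 = 2.5.
molasses: 12 tbsp × 5/2 ÷ 16 tbsp/cup × 328 g/cup = 615.0 g
maple syrup: (1 tbsp + 2 tsp = 5/3 tbsp) × 5/2 ÷ 16 tbsp/cup × 322 g/cup ≈ 83.9 g
chocolate chips: 1.5 oz × 5/2 × 28.35 g/oz ÷ 170 g/cup ≈ 0.6 cup
sliced almonds: 1.75 cup × 5/2 × 108 g/cup ÷ 28.35 g/oz ≈ 16.7 oz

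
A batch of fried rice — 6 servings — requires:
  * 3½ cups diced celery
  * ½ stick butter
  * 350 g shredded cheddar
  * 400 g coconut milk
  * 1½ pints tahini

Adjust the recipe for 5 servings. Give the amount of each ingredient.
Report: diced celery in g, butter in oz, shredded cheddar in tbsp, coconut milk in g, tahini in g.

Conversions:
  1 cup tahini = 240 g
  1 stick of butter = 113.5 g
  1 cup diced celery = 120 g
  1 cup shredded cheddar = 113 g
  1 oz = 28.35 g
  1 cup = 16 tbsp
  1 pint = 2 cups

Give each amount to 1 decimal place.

Scaling factor: 5/6.
diced celery: 3.5 cup × 5/6 × 120 g/cup = 350.0 g
butter: 0.5 stick × 5/6 × 113.5 g/stick ÷ 28.35 g/oz ≈ 1.7 oz
shredded cheddar: 350 g × 5/6 ÷ 113 g/cup × 16 tbsp/cup ≈ 41.3 tbsp
coconut milk: 400 g × 5/6 ≈ 333.3 g
tahini: 1.5 pint × 5/6 × 2 cup/pint × 240 g/cup = 600.0 g

diced celery: 350.0 g; butter: 1.7 oz; shredded cheddar: 41.3 tbsp; coconut milk: 333.3 g; tahini: 600.0 g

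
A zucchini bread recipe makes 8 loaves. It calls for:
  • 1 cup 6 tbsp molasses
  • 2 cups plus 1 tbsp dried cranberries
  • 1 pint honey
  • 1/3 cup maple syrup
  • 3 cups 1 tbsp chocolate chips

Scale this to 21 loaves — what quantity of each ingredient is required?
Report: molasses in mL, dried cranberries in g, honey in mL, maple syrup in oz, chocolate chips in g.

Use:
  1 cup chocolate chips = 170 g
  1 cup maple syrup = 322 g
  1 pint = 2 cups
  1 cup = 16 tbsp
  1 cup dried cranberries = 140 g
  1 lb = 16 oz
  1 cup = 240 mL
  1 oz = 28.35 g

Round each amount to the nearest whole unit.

Scaling factor: 21/8 = 2.625.
molasses: (1 cup + 6 tbsp = 1.375 cup) × 21/8 × 240 mL/cup ≈ 866 mL
dried cranberries: (2 cup + 1 tbsp = 2.0625 cup) × 21/8 × 140 g/cup ≈ 758 g
honey: 1 pint × 21/8 × 2 cup/pint × 240 mL/cup = 1260 mL
maple syrup: 1/3 cup × 21/8 × 322 g/cup ÷ 28.35 g/oz ≈ 10 oz
chocolate chips: (3 cup + 1 tbsp = 3.0625 cup) × 21/8 × 170 g/cup ≈ 1367 g

molasses: 866 mL; dried cranberries: 758 g; honey: 1260 mL; maple syrup: 10 oz; chocolate chips: 1367 g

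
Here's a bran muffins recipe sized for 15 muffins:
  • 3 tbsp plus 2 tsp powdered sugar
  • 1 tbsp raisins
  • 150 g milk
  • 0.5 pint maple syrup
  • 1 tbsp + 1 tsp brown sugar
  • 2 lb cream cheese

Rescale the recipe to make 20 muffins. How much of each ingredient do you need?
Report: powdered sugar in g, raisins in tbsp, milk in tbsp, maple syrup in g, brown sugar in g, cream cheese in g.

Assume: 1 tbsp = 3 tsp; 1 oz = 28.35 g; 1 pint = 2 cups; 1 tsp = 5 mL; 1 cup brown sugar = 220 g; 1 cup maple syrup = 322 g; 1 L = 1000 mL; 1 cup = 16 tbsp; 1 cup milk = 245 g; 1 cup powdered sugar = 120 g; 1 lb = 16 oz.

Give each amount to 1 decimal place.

Scaling factor: 20/15 = 4/3.
powdered sugar: (3 tbsp + 2 tsp = 11/3 tbsp) × 4/3 ÷ 16 tbsp/cup × 120 g/cup ≈ 36.7 g
raisins: 1 tbsp × 4/3 ≈ 1.3 tbsp
milk: 150 g × 4/3 ÷ 245 g/cup × 16 tbsp/cup ≈ 13.1 tbsp
maple syrup: 0.5 pint × 4/3 × 2 cup/pint × 322 g/cup ≈ 429.3 g
brown sugar: (1 tbsp + 1 tsp = 4/3 tbsp) × 4/3 ÷ 16 tbsp/cup × 220 g/cup ≈ 24.4 g
cream cheese: 2 lb × 4/3 × 16 oz/lb × 28.35 g/oz = 1209.6 g

powdered sugar: 36.7 g; raisins: 1.3 tbsp; milk: 13.1 tbsp; maple syrup: 429.3 g; brown sugar: 24.4 g; cream cheese: 1209.6 g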